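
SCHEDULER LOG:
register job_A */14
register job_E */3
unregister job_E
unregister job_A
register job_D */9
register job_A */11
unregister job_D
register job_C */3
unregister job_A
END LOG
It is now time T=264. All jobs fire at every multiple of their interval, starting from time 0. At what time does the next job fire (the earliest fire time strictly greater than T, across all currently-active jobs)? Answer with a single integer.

Answer: 267

Derivation:
Op 1: register job_A */14 -> active={job_A:*/14}
Op 2: register job_E */3 -> active={job_A:*/14, job_E:*/3}
Op 3: unregister job_E -> active={job_A:*/14}
Op 4: unregister job_A -> active={}
Op 5: register job_D */9 -> active={job_D:*/9}
Op 6: register job_A */11 -> active={job_A:*/11, job_D:*/9}
Op 7: unregister job_D -> active={job_A:*/11}
Op 8: register job_C */3 -> active={job_A:*/11, job_C:*/3}
Op 9: unregister job_A -> active={job_C:*/3}
  job_C: interval 3, next fire after T=264 is 267
Earliest fire time = 267 (job job_C)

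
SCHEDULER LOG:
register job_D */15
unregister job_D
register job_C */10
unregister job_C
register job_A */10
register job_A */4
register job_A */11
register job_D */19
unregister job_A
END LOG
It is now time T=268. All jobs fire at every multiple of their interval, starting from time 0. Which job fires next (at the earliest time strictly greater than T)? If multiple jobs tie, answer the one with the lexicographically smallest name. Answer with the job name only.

Answer: job_D

Derivation:
Op 1: register job_D */15 -> active={job_D:*/15}
Op 2: unregister job_D -> active={}
Op 3: register job_C */10 -> active={job_C:*/10}
Op 4: unregister job_C -> active={}
Op 5: register job_A */10 -> active={job_A:*/10}
Op 6: register job_A */4 -> active={job_A:*/4}
Op 7: register job_A */11 -> active={job_A:*/11}
Op 8: register job_D */19 -> active={job_A:*/11, job_D:*/19}
Op 9: unregister job_A -> active={job_D:*/19}
  job_D: interval 19, next fire after T=268 is 285
Earliest = 285, winner (lex tiebreak) = job_D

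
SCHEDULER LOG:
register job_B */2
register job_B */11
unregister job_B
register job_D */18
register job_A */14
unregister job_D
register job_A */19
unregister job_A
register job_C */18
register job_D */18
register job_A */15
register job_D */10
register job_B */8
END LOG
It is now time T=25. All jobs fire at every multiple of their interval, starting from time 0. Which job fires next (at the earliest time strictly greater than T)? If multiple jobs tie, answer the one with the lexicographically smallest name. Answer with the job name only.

Answer: job_A

Derivation:
Op 1: register job_B */2 -> active={job_B:*/2}
Op 2: register job_B */11 -> active={job_B:*/11}
Op 3: unregister job_B -> active={}
Op 4: register job_D */18 -> active={job_D:*/18}
Op 5: register job_A */14 -> active={job_A:*/14, job_D:*/18}
Op 6: unregister job_D -> active={job_A:*/14}
Op 7: register job_A */19 -> active={job_A:*/19}
Op 8: unregister job_A -> active={}
Op 9: register job_C */18 -> active={job_C:*/18}
Op 10: register job_D */18 -> active={job_C:*/18, job_D:*/18}
Op 11: register job_A */15 -> active={job_A:*/15, job_C:*/18, job_D:*/18}
Op 12: register job_D */10 -> active={job_A:*/15, job_C:*/18, job_D:*/10}
Op 13: register job_B */8 -> active={job_A:*/15, job_B:*/8, job_C:*/18, job_D:*/10}
  job_A: interval 15, next fire after T=25 is 30
  job_B: interval 8, next fire after T=25 is 32
  job_C: interval 18, next fire after T=25 is 36
  job_D: interval 10, next fire after T=25 is 30
Earliest = 30, winner (lex tiebreak) = job_A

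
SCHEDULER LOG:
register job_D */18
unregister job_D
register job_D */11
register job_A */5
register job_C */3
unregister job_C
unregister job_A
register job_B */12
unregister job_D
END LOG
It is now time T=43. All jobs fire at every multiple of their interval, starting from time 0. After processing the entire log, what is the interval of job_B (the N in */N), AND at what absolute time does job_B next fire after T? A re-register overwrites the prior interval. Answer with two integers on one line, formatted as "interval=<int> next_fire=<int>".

Answer: interval=12 next_fire=48

Derivation:
Op 1: register job_D */18 -> active={job_D:*/18}
Op 2: unregister job_D -> active={}
Op 3: register job_D */11 -> active={job_D:*/11}
Op 4: register job_A */5 -> active={job_A:*/5, job_D:*/11}
Op 5: register job_C */3 -> active={job_A:*/5, job_C:*/3, job_D:*/11}
Op 6: unregister job_C -> active={job_A:*/5, job_D:*/11}
Op 7: unregister job_A -> active={job_D:*/11}
Op 8: register job_B */12 -> active={job_B:*/12, job_D:*/11}
Op 9: unregister job_D -> active={job_B:*/12}
Final interval of job_B = 12
Next fire of job_B after T=43: (43//12+1)*12 = 48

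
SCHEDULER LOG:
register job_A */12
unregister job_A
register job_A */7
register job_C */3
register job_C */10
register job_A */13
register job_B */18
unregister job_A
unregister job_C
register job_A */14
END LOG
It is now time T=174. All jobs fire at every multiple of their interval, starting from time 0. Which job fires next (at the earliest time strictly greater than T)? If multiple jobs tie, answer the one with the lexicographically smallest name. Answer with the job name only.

Answer: job_B

Derivation:
Op 1: register job_A */12 -> active={job_A:*/12}
Op 2: unregister job_A -> active={}
Op 3: register job_A */7 -> active={job_A:*/7}
Op 4: register job_C */3 -> active={job_A:*/7, job_C:*/3}
Op 5: register job_C */10 -> active={job_A:*/7, job_C:*/10}
Op 6: register job_A */13 -> active={job_A:*/13, job_C:*/10}
Op 7: register job_B */18 -> active={job_A:*/13, job_B:*/18, job_C:*/10}
Op 8: unregister job_A -> active={job_B:*/18, job_C:*/10}
Op 9: unregister job_C -> active={job_B:*/18}
Op 10: register job_A */14 -> active={job_A:*/14, job_B:*/18}
  job_A: interval 14, next fire after T=174 is 182
  job_B: interval 18, next fire after T=174 is 180
Earliest = 180, winner (lex tiebreak) = job_B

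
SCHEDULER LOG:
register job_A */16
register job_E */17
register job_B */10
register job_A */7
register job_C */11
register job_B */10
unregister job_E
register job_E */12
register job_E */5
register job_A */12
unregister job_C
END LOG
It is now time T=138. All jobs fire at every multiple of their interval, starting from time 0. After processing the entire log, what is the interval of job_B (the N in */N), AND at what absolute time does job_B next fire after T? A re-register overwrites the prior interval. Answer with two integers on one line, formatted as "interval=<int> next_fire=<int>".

Answer: interval=10 next_fire=140

Derivation:
Op 1: register job_A */16 -> active={job_A:*/16}
Op 2: register job_E */17 -> active={job_A:*/16, job_E:*/17}
Op 3: register job_B */10 -> active={job_A:*/16, job_B:*/10, job_E:*/17}
Op 4: register job_A */7 -> active={job_A:*/7, job_B:*/10, job_E:*/17}
Op 5: register job_C */11 -> active={job_A:*/7, job_B:*/10, job_C:*/11, job_E:*/17}
Op 6: register job_B */10 -> active={job_A:*/7, job_B:*/10, job_C:*/11, job_E:*/17}
Op 7: unregister job_E -> active={job_A:*/7, job_B:*/10, job_C:*/11}
Op 8: register job_E */12 -> active={job_A:*/7, job_B:*/10, job_C:*/11, job_E:*/12}
Op 9: register job_E */5 -> active={job_A:*/7, job_B:*/10, job_C:*/11, job_E:*/5}
Op 10: register job_A */12 -> active={job_A:*/12, job_B:*/10, job_C:*/11, job_E:*/5}
Op 11: unregister job_C -> active={job_A:*/12, job_B:*/10, job_E:*/5}
Final interval of job_B = 10
Next fire of job_B after T=138: (138//10+1)*10 = 140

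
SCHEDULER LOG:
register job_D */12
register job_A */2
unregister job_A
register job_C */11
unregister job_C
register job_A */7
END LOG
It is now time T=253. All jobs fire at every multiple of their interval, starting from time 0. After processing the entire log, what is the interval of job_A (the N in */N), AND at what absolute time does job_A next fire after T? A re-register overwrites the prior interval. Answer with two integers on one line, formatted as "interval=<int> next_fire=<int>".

Op 1: register job_D */12 -> active={job_D:*/12}
Op 2: register job_A */2 -> active={job_A:*/2, job_D:*/12}
Op 3: unregister job_A -> active={job_D:*/12}
Op 4: register job_C */11 -> active={job_C:*/11, job_D:*/12}
Op 5: unregister job_C -> active={job_D:*/12}
Op 6: register job_A */7 -> active={job_A:*/7, job_D:*/12}
Final interval of job_A = 7
Next fire of job_A after T=253: (253//7+1)*7 = 259

Answer: interval=7 next_fire=259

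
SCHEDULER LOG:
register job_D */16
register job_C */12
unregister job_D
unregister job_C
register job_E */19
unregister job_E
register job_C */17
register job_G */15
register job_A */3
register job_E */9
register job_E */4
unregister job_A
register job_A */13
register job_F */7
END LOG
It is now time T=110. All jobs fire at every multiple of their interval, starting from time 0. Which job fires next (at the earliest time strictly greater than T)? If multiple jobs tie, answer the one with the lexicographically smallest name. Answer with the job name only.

Op 1: register job_D */16 -> active={job_D:*/16}
Op 2: register job_C */12 -> active={job_C:*/12, job_D:*/16}
Op 3: unregister job_D -> active={job_C:*/12}
Op 4: unregister job_C -> active={}
Op 5: register job_E */19 -> active={job_E:*/19}
Op 6: unregister job_E -> active={}
Op 7: register job_C */17 -> active={job_C:*/17}
Op 8: register job_G */15 -> active={job_C:*/17, job_G:*/15}
Op 9: register job_A */3 -> active={job_A:*/3, job_C:*/17, job_G:*/15}
Op 10: register job_E */9 -> active={job_A:*/3, job_C:*/17, job_E:*/9, job_G:*/15}
Op 11: register job_E */4 -> active={job_A:*/3, job_C:*/17, job_E:*/4, job_G:*/15}
Op 12: unregister job_A -> active={job_C:*/17, job_E:*/4, job_G:*/15}
Op 13: register job_A */13 -> active={job_A:*/13, job_C:*/17, job_E:*/4, job_G:*/15}
Op 14: register job_F */7 -> active={job_A:*/13, job_C:*/17, job_E:*/4, job_F:*/7, job_G:*/15}
  job_A: interval 13, next fire after T=110 is 117
  job_C: interval 17, next fire after T=110 is 119
  job_E: interval 4, next fire after T=110 is 112
  job_F: interval 7, next fire after T=110 is 112
  job_G: interval 15, next fire after T=110 is 120
Earliest = 112, winner (lex tiebreak) = job_E

Answer: job_E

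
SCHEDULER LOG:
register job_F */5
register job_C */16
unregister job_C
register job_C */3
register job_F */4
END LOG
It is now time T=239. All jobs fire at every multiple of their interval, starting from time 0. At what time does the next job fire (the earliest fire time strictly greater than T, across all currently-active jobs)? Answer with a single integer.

Answer: 240

Derivation:
Op 1: register job_F */5 -> active={job_F:*/5}
Op 2: register job_C */16 -> active={job_C:*/16, job_F:*/5}
Op 3: unregister job_C -> active={job_F:*/5}
Op 4: register job_C */3 -> active={job_C:*/3, job_F:*/5}
Op 5: register job_F */4 -> active={job_C:*/3, job_F:*/4}
  job_C: interval 3, next fire after T=239 is 240
  job_F: interval 4, next fire after T=239 is 240
Earliest fire time = 240 (job job_C)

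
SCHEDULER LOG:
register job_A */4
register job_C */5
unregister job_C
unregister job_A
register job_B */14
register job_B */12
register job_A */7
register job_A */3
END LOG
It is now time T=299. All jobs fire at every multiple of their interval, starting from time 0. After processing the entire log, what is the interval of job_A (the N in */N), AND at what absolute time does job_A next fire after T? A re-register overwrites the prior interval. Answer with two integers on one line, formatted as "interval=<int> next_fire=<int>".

Op 1: register job_A */4 -> active={job_A:*/4}
Op 2: register job_C */5 -> active={job_A:*/4, job_C:*/5}
Op 3: unregister job_C -> active={job_A:*/4}
Op 4: unregister job_A -> active={}
Op 5: register job_B */14 -> active={job_B:*/14}
Op 6: register job_B */12 -> active={job_B:*/12}
Op 7: register job_A */7 -> active={job_A:*/7, job_B:*/12}
Op 8: register job_A */3 -> active={job_A:*/3, job_B:*/12}
Final interval of job_A = 3
Next fire of job_A after T=299: (299//3+1)*3 = 300

Answer: interval=3 next_fire=300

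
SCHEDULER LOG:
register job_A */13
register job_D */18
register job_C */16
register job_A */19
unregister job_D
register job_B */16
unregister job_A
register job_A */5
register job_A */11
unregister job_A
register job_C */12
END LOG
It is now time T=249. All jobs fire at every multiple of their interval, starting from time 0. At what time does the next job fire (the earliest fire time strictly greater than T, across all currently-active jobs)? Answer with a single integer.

Answer: 252

Derivation:
Op 1: register job_A */13 -> active={job_A:*/13}
Op 2: register job_D */18 -> active={job_A:*/13, job_D:*/18}
Op 3: register job_C */16 -> active={job_A:*/13, job_C:*/16, job_D:*/18}
Op 4: register job_A */19 -> active={job_A:*/19, job_C:*/16, job_D:*/18}
Op 5: unregister job_D -> active={job_A:*/19, job_C:*/16}
Op 6: register job_B */16 -> active={job_A:*/19, job_B:*/16, job_C:*/16}
Op 7: unregister job_A -> active={job_B:*/16, job_C:*/16}
Op 8: register job_A */5 -> active={job_A:*/5, job_B:*/16, job_C:*/16}
Op 9: register job_A */11 -> active={job_A:*/11, job_B:*/16, job_C:*/16}
Op 10: unregister job_A -> active={job_B:*/16, job_C:*/16}
Op 11: register job_C */12 -> active={job_B:*/16, job_C:*/12}
  job_B: interval 16, next fire after T=249 is 256
  job_C: interval 12, next fire after T=249 is 252
Earliest fire time = 252 (job job_C)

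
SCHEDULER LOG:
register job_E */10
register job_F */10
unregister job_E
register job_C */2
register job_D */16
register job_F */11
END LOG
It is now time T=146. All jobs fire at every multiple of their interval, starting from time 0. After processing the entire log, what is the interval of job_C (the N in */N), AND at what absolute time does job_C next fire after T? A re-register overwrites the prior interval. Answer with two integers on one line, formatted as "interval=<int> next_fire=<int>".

Answer: interval=2 next_fire=148

Derivation:
Op 1: register job_E */10 -> active={job_E:*/10}
Op 2: register job_F */10 -> active={job_E:*/10, job_F:*/10}
Op 3: unregister job_E -> active={job_F:*/10}
Op 4: register job_C */2 -> active={job_C:*/2, job_F:*/10}
Op 5: register job_D */16 -> active={job_C:*/2, job_D:*/16, job_F:*/10}
Op 6: register job_F */11 -> active={job_C:*/2, job_D:*/16, job_F:*/11}
Final interval of job_C = 2
Next fire of job_C after T=146: (146//2+1)*2 = 148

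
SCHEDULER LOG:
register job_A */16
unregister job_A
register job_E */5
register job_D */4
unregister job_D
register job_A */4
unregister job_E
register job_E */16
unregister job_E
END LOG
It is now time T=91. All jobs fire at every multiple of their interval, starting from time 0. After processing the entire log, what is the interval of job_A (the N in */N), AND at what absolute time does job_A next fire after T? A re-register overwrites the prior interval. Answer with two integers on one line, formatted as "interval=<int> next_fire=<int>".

Answer: interval=4 next_fire=92

Derivation:
Op 1: register job_A */16 -> active={job_A:*/16}
Op 2: unregister job_A -> active={}
Op 3: register job_E */5 -> active={job_E:*/5}
Op 4: register job_D */4 -> active={job_D:*/4, job_E:*/5}
Op 5: unregister job_D -> active={job_E:*/5}
Op 6: register job_A */4 -> active={job_A:*/4, job_E:*/5}
Op 7: unregister job_E -> active={job_A:*/4}
Op 8: register job_E */16 -> active={job_A:*/4, job_E:*/16}
Op 9: unregister job_E -> active={job_A:*/4}
Final interval of job_A = 4
Next fire of job_A after T=91: (91//4+1)*4 = 92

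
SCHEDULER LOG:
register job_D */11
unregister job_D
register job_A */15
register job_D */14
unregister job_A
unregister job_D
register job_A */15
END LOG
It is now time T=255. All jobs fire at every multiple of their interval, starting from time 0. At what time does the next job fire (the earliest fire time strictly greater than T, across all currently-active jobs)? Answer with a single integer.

Op 1: register job_D */11 -> active={job_D:*/11}
Op 2: unregister job_D -> active={}
Op 3: register job_A */15 -> active={job_A:*/15}
Op 4: register job_D */14 -> active={job_A:*/15, job_D:*/14}
Op 5: unregister job_A -> active={job_D:*/14}
Op 6: unregister job_D -> active={}
Op 7: register job_A */15 -> active={job_A:*/15}
  job_A: interval 15, next fire after T=255 is 270
Earliest fire time = 270 (job job_A)

Answer: 270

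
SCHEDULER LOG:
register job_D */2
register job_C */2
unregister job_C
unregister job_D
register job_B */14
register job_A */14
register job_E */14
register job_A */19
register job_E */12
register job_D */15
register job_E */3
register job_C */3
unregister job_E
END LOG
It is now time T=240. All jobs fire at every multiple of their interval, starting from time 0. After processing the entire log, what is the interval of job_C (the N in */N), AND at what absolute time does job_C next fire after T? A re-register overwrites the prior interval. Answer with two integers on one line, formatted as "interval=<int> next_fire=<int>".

Op 1: register job_D */2 -> active={job_D:*/2}
Op 2: register job_C */2 -> active={job_C:*/2, job_D:*/2}
Op 3: unregister job_C -> active={job_D:*/2}
Op 4: unregister job_D -> active={}
Op 5: register job_B */14 -> active={job_B:*/14}
Op 6: register job_A */14 -> active={job_A:*/14, job_B:*/14}
Op 7: register job_E */14 -> active={job_A:*/14, job_B:*/14, job_E:*/14}
Op 8: register job_A */19 -> active={job_A:*/19, job_B:*/14, job_E:*/14}
Op 9: register job_E */12 -> active={job_A:*/19, job_B:*/14, job_E:*/12}
Op 10: register job_D */15 -> active={job_A:*/19, job_B:*/14, job_D:*/15, job_E:*/12}
Op 11: register job_E */3 -> active={job_A:*/19, job_B:*/14, job_D:*/15, job_E:*/3}
Op 12: register job_C */3 -> active={job_A:*/19, job_B:*/14, job_C:*/3, job_D:*/15, job_E:*/3}
Op 13: unregister job_E -> active={job_A:*/19, job_B:*/14, job_C:*/3, job_D:*/15}
Final interval of job_C = 3
Next fire of job_C after T=240: (240//3+1)*3 = 243

Answer: interval=3 next_fire=243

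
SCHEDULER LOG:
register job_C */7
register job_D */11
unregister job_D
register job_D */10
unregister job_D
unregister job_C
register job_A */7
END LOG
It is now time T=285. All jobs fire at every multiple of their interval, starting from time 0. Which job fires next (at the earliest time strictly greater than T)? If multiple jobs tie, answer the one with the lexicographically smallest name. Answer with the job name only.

Answer: job_A

Derivation:
Op 1: register job_C */7 -> active={job_C:*/7}
Op 2: register job_D */11 -> active={job_C:*/7, job_D:*/11}
Op 3: unregister job_D -> active={job_C:*/7}
Op 4: register job_D */10 -> active={job_C:*/7, job_D:*/10}
Op 5: unregister job_D -> active={job_C:*/7}
Op 6: unregister job_C -> active={}
Op 7: register job_A */7 -> active={job_A:*/7}
  job_A: interval 7, next fire after T=285 is 287
Earliest = 287, winner (lex tiebreak) = job_A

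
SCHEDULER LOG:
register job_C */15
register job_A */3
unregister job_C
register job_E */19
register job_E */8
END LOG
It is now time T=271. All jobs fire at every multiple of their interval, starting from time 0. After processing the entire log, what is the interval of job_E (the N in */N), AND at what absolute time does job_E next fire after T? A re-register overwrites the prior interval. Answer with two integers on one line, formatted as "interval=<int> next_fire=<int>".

Op 1: register job_C */15 -> active={job_C:*/15}
Op 2: register job_A */3 -> active={job_A:*/3, job_C:*/15}
Op 3: unregister job_C -> active={job_A:*/3}
Op 4: register job_E */19 -> active={job_A:*/3, job_E:*/19}
Op 5: register job_E */8 -> active={job_A:*/3, job_E:*/8}
Final interval of job_E = 8
Next fire of job_E after T=271: (271//8+1)*8 = 272

Answer: interval=8 next_fire=272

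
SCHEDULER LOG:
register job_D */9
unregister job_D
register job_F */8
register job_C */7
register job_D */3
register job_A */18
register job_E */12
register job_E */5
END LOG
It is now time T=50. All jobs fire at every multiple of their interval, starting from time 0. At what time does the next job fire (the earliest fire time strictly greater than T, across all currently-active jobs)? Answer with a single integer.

Answer: 51

Derivation:
Op 1: register job_D */9 -> active={job_D:*/9}
Op 2: unregister job_D -> active={}
Op 3: register job_F */8 -> active={job_F:*/8}
Op 4: register job_C */7 -> active={job_C:*/7, job_F:*/8}
Op 5: register job_D */3 -> active={job_C:*/7, job_D:*/3, job_F:*/8}
Op 6: register job_A */18 -> active={job_A:*/18, job_C:*/7, job_D:*/3, job_F:*/8}
Op 7: register job_E */12 -> active={job_A:*/18, job_C:*/7, job_D:*/3, job_E:*/12, job_F:*/8}
Op 8: register job_E */5 -> active={job_A:*/18, job_C:*/7, job_D:*/3, job_E:*/5, job_F:*/8}
  job_A: interval 18, next fire after T=50 is 54
  job_C: interval 7, next fire after T=50 is 56
  job_D: interval 3, next fire after T=50 is 51
  job_E: interval 5, next fire after T=50 is 55
  job_F: interval 8, next fire after T=50 is 56
Earliest fire time = 51 (job job_D)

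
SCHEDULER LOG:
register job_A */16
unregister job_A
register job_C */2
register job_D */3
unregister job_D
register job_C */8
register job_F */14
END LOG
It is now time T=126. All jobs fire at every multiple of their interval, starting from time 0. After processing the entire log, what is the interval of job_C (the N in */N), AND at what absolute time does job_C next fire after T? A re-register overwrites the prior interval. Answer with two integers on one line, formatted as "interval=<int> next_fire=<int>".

Answer: interval=8 next_fire=128

Derivation:
Op 1: register job_A */16 -> active={job_A:*/16}
Op 2: unregister job_A -> active={}
Op 3: register job_C */2 -> active={job_C:*/2}
Op 4: register job_D */3 -> active={job_C:*/2, job_D:*/3}
Op 5: unregister job_D -> active={job_C:*/2}
Op 6: register job_C */8 -> active={job_C:*/8}
Op 7: register job_F */14 -> active={job_C:*/8, job_F:*/14}
Final interval of job_C = 8
Next fire of job_C after T=126: (126//8+1)*8 = 128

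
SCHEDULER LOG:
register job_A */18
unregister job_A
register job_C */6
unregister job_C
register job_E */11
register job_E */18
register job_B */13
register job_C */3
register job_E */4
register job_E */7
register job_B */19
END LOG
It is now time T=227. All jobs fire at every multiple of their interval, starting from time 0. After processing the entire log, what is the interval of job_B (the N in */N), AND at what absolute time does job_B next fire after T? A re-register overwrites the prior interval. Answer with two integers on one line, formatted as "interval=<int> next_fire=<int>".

Answer: interval=19 next_fire=228

Derivation:
Op 1: register job_A */18 -> active={job_A:*/18}
Op 2: unregister job_A -> active={}
Op 3: register job_C */6 -> active={job_C:*/6}
Op 4: unregister job_C -> active={}
Op 5: register job_E */11 -> active={job_E:*/11}
Op 6: register job_E */18 -> active={job_E:*/18}
Op 7: register job_B */13 -> active={job_B:*/13, job_E:*/18}
Op 8: register job_C */3 -> active={job_B:*/13, job_C:*/3, job_E:*/18}
Op 9: register job_E */4 -> active={job_B:*/13, job_C:*/3, job_E:*/4}
Op 10: register job_E */7 -> active={job_B:*/13, job_C:*/3, job_E:*/7}
Op 11: register job_B */19 -> active={job_B:*/19, job_C:*/3, job_E:*/7}
Final interval of job_B = 19
Next fire of job_B after T=227: (227//19+1)*19 = 228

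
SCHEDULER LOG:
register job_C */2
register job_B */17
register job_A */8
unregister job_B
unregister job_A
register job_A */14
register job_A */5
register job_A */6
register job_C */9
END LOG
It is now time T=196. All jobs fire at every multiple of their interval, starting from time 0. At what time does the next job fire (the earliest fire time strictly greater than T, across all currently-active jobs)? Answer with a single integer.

Op 1: register job_C */2 -> active={job_C:*/2}
Op 2: register job_B */17 -> active={job_B:*/17, job_C:*/2}
Op 3: register job_A */8 -> active={job_A:*/8, job_B:*/17, job_C:*/2}
Op 4: unregister job_B -> active={job_A:*/8, job_C:*/2}
Op 5: unregister job_A -> active={job_C:*/2}
Op 6: register job_A */14 -> active={job_A:*/14, job_C:*/2}
Op 7: register job_A */5 -> active={job_A:*/5, job_C:*/2}
Op 8: register job_A */6 -> active={job_A:*/6, job_C:*/2}
Op 9: register job_C */9 -> active={job_A:*/6, job_C:*/9}
  job_A: interval 6, next fire after T=196 is 198
  job_C: interval 9, next fire after T=196 is 198
Earliest fire time = 198 (job job_A)

Answer: 198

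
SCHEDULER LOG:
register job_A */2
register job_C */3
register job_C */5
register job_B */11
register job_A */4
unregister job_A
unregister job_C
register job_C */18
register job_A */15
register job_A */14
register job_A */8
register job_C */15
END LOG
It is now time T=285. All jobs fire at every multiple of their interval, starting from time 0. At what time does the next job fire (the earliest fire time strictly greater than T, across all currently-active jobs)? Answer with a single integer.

Op 1: register job_A */2 -> active={job_A:*/2}
Op 2: register job_C */3 -> active={job_A:*/2, job_C:*/3}
Op 3: register job_C */5 -> active={job_A:*/2, job_C:*/5}
Op 4: register job_B */11 -> active={job_A:*/2, job_B:*/11, job_C:*/5}
Op 5: register job_A */4 -> active={job_A:*/4, job_B:*/11, job_C:*/5}
Op 6: unregister job_A -> active={job_B:*/11, job_C:*/5}
Op 7: unregister job_C -> active={job_B:*/11}
Op 8: register job_C */18 -> active={job_B:*/11, job_C:*/18}
Op 9: register job_A */15 -> active={job_A:*/15, job_B:*/11, job_C:*/18}
Op 10: register job_A */14 -> active={job_A:*/14, job_B:*/11, job_C:*/18}
Op 11: register job_A */8 -> active={job_A:*/8, job_B:*/11, job_C:*/18}
Op 12: register job_C */15 -> active={job_A:*/8, job_B:*/11, job_C:*/15}
  job_A: interval 8, next fire after T=285 is 288
  job_B: interval 11, next fire after T=285 is 286
  job_C: interval 15, next fire after T=285 is 300
Earliest fire time = 286 (job job_B)

Answer: 286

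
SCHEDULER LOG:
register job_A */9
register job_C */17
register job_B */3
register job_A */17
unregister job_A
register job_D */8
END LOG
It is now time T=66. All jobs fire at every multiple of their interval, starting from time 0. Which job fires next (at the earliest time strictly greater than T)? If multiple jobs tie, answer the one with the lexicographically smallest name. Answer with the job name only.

Answer: job_C

Derivation:
Op 1: register job_A */9 -> active={job_A:*/9}
Op 2: register job_C */17 -> active={job_A:*/9, job_C:*/17}
Op 3: register job_B */3 -> active={job_A:*/9, job_B:*/3, job_C:*/17}
Op 4: register job_A */17 -> active={job_A:*/17, job_B:*/3, job_C:*/17}
Op 5: unregister job_A -> active={job_B:*/3, job_C:*/17}
Op 6: register job_D */8 -> active={job_B:*/3, job_C:*/17, job_D:*/8}
  job_B: interval 3, next fire after T=66 is 69
  job_C: interval 17, next fire after T=66 is 68
  job_D: interval 8, next fire after T=66 is 72
Earliest = 68, winner (lex tiebreak) = job_C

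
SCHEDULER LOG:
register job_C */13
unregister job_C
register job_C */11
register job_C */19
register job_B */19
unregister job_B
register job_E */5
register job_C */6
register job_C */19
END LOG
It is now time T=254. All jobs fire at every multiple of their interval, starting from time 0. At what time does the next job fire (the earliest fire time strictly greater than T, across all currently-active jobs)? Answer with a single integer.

Op 1: register job_C */13 -> active={job_C:*/13}
Op 2: unregister job_C -> active={}
Op 3: register job_C */11 -> active={job_C:*/11}
Op 4: register job_C */19 -> active={job_C:*/19}
Op 5: register job_B */19 -> active={job_B:*/19, job_C:*/19}
Op 6: unregister job_B -> active={job_C:*/19}
Op 7: register job_E */5 -> active={job_C:*/19, job_E:*/5}
Op 8: register job_C */6 -> active={job_C:*/6, job_E:*/5}
Op 9: register job_C */19 -> active={job_C:*/19, job_E:*/5}
  job_C: interval 19, next fire after T=254 is 266
  job_E: interval 5, next fire after T=254 is 255
Earliest fire time = 255 (job job_E)

Answer: 255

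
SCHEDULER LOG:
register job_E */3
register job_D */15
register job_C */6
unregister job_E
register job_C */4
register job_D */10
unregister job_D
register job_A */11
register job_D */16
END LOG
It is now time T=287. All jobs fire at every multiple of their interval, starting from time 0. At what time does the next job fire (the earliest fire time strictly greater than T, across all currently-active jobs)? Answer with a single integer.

Answer: 288

Derivation:
Op 1: register job_E */3 -> active={job_E:*/3}
Op 2: register job_D */15 -> active={job_D:*/15, job_E:*/3}
Op 3: register job_C */6 -> active={job_C:*/6, job_D:*/15, job_E:*/3}
Op 4: unregister job_E -> active={job_C:*/6, job_D:*/15}
Op 5: register job_C */4 -> active={job_C:*/4, job_D:*/15}
Op 6: register job_D */10 -> active={job_C:*/4, job_D:*/10}
Op 7: unregister job_D -> active={job_C:*/4}
Op 8: register job_A */11 -> active={job_A:*/11, job_C:*/4}
Op 9: register job_D */16 -> active={job_A:*/11, job_C:*/4, job_D:*/16}
  job_A: interval 11, next fire after T=287 is 297
  job_C: interval 4, next fire after T=287 is 288
  job_D: interval 16, next fire after T=287 is 288
Earliest fire time = 288 (job job_C)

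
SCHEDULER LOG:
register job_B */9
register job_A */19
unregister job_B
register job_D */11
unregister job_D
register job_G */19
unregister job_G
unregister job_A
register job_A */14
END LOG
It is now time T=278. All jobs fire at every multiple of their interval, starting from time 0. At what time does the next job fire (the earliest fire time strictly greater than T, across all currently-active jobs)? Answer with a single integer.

Op 1: register job_B */9 -> active={job_B:*/9}
Op 2: register job_A */19 -> active={job_A:*/19, job_B:*/9}
Op 3: unregister job_B -> active={job_A:*/19}
Op 4: register job_D */11 -> active={job_A:*/19, job_D:*/11}
Op 5: unregister job_D -> active={job_A:*/19}
Op 6: register job_G */19 -> active={job_A:*/19, job_G:*/19}
Op 7: unregister job_G -> active={job_A:*/19}
Op 8: unregister job_A -> active={}
Op 9: register job_A */14 -> active={job_A:*/14}
  job_A: interval 14, next fire after T=278 is 280
Earliest fire time = 280 (job job_A)

Answer: 280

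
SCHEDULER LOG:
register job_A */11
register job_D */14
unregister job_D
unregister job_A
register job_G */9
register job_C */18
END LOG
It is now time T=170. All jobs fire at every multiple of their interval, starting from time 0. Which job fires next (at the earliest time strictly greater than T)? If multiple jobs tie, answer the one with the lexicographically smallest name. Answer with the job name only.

Op 1: register job_A */11 -> active={job_A:*/11}
Op 2: register job_D */14 -> active={job_A:*/11, job_D:*/14}
Op 3: unregister job_D -> active={job_A:*/11}
Op 4: unregister job_A -> active={}
Op 5: register job_G */9 -> active={job_G:*/9}
Op 6: register job_C */18 -> active={job_C:*/18, job_G:*/9}
  job_C: interval 18, next fire after T=170 is 180
  job_G: interval 9, next fire after T=170 is 171
Earliest = 171, winner (lex tiebreak) = job_G

Answer: job_G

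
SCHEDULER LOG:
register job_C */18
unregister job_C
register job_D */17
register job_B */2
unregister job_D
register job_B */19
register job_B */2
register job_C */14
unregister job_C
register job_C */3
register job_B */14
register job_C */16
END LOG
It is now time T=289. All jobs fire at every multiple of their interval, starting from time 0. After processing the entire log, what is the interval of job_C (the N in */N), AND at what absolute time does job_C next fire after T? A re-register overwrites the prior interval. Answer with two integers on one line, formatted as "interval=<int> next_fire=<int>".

Answer: interval=16 next_fire=304

Derivation:
Op 1: register job_C */18 -> active={job_C:*/18}
Op 2: unregister job_C -> active={}
Op 3: register job_D */17 -> active={job_D:*/17}
Op 4: register job_B */2 -> active={job_B:*/2, job_D:*/17}
Op 5: unregister job_D -> active={job_B:*/2}
Op 6: register job_B */19 -> active={job_B:*/19}
Op 7: register job_B */2 -> active={job_B:*/2}
Op 8: register job_C */14 -> active={job_B:*/2, job_C:*/14}
Op 9: unregister job_C -> active={job_B:*/2}
Op 10: register job_C */3 -> active={job_B:*/2, job_C:*/3}
Op 11: register job_B */14 -> active={job_B:*/14, job_C:*/3}
Op 12: register job_C */16 -> active={job_B:*/14, job_C:*/16}
Final interval of job_C = 16
Next fire of job_C after T=289: (289//16+1)*16 = 304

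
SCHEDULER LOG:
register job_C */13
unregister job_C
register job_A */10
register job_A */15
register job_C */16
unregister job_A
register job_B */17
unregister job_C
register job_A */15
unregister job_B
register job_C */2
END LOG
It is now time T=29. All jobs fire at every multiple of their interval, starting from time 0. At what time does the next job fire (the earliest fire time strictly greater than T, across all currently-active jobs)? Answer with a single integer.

Answer: 30

Derivation:
Op 1: register job_C */13 -> active={job_C:*/13}
Op 2: unregister job_C -> active={}
Op 3: register job_A */10 -> active={job_A:*/10}
Op 4: register job_A */15 -> active={job_A:*/15}
Op 5: register job_C */16 -> active={job_A:*/15, job_C:*/16}
Op 6: unregister job_A -> active={job_C:*/16}
Op 7: register job_B */17 -> active={job_B:*/17, job_C:*/16}
Op 8: unregister job_C -> active={job_B:*/17}
Op 9: register job_A */15 -> active={job_A:*/15, job_B:*/17}
Op 10: unregister job_B -> active={job_A:*/15}
Op 11: register job_C */2 -> active={job_A:*/15, job_C:*/2}
  job_A: interval 15, next fire after T=29 is 30
  job_C: interval 2, next fire after T=29 is 30
Earliest fire time = 30 (job job_A)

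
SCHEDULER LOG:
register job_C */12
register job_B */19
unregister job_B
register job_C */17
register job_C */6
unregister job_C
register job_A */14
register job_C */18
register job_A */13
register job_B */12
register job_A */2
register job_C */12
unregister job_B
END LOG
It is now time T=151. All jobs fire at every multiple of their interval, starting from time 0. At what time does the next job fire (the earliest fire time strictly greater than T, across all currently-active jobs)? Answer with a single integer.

Answer: 152

Derivation:
Op 1: register job_C */12 -> active={job_C:*/12}
Op 2: register job_B */19 -> active={job_B:*/19, job_C:*/12}
Op 3: unregister job_B -> active={job_C:*/12}
Op 4: register job_C */17 -> active={job_C:*/17}
Op 5: register job_C */6 -> active={job_C:*/6}
Op 6: unregister job_C -> active={}
Op 7: register job_A */14 -> active={job_A:*/14}
Op 8: register job_C */18 -> active={job_A:*/14, job_C:*/18}
Op 9: register job_A */13 -> active={job_A:*/13, job_C:*/18}
Op 10: register job_B */12 -> active={job_A:*/13, job_B:*/12, job_C:*/18}
Op 11: register job_A */2 -> active={job_A:*/2, job_B:*/12, job_C:*/18}
Op 12: register job_C */12 -> active={job_A:*/2, job_B:*/12, job_C:*/12}
Op 13: unregister job_B -> active={job_A:*/2, job_C:*/12}
  job_A: interval 2, next fire after T=151 is 152
  job_C: interval 12, next fire after T=151 is 156
Earliest fire time = 152 (job job_A)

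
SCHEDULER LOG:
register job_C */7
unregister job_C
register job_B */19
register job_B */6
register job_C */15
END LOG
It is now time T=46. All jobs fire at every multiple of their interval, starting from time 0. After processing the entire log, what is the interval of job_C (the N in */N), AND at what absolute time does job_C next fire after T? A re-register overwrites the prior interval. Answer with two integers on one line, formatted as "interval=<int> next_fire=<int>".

Op 1: register job_C */7 -> active={job_C:*/7}
Op 2: unregister job_C -> active={}
Op 3: register job_B */19 -> active={job_B:*/19}
Op 4: register job_B */6 -> active={job_B:*/6}
Op 5: register job_C */15 -> active={job_B:*/6, job_C:*/15}
Final interval of job_C = 15
Next fire of job_C after T=46: (46//15+1)*15 = 60

Answer: interval=15 next_fire=60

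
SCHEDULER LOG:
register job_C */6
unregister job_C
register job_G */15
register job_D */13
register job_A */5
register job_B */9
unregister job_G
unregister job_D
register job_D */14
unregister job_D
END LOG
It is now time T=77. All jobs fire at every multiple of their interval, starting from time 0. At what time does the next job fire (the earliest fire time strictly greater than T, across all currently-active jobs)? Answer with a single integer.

Answer: 80

Derivation:
Op 1: register job_C */6 -> active={job_C:*/6}
Op 2: unregister job_C -> active={}
Op 3: register job_G */15 -> active={job_G:*/15}
Op 4: register job_D */13 -> active={job_D:*/13, job_G:*/15}
Op 5: register job_A */5 -> active={job_A:*/5, job_D:*/13, job_G:*/15}
Op 6: register job_B */9 -> active={job_A:*/5, job_B:*/9, job_D:*/13, job_G:*/15}
Op 7: unregister job_G -> active={job_A:*/5, job_B:*/9, job_D:*/13}
Op 8: unregister job_D -> active={job_A:*/5, job_B:*/9}
Op 9: register job_D */14 -> active={job_A:*/5, job_B:*/9, job_D:*/14}
Op 10: unregister job_D -> active={job_A:*/5, job_B:*/9}
  job_A: interval 5, next fire after T=77 is 80
  job_B: interval 9, next fire after T=77 is 81
Earliest fire time = 80 (job job_A)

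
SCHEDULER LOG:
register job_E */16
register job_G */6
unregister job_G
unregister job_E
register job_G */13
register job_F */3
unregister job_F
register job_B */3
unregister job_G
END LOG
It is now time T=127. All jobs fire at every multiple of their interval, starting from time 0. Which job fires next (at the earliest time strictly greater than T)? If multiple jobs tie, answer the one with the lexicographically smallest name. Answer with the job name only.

Answer: job_B

Derivation:
Op 1: register job_E */16 -> active={job_E:*/16}
Op 2: register job_G */6 -> active={job_E:*/16, job_G:*/6}
Op 3: unregister job_G -> active={job_E:*/16}
Op 4: unregister job_E -> active={}
Op 5: register job_G */13 -> active={job_G:*/13}
Op 6: register job_F */3 -> active={job_F:*/3, job_G:*/13}
Op 7: unregister job_F -> active={job_G:*/13}
Op 8: register job_B */3 -> active={job_B:*/3, job_G:*/13}
Op 9: unregister job_G -> active={job_B:*/3}
  job_B: interval 3, next fire after T=127 is 129
Earliest = 129, winner (lex tiebreak) = job_B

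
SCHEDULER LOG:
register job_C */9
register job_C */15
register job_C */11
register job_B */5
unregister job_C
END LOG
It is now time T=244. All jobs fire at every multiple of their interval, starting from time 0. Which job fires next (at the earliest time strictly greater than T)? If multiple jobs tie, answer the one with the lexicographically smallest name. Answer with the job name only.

Answer: job_B

Derivation:
Op 1: register job_C */9 -> active={job_C:*/9}
Op 2: register job_C */15 -> active={job_C:*/15}
Op 3: register job_C */11 -> active={job_C:*/11}
Op 4: register job_B */5 -> active={job_B:*/5, job_C:*/11}
Op 5: unregister job_C -> active={job_B:*/5}
  job_B: interval 5, next fire after T=244 is 245
Earliest = 245, winner (lex tiebreak) = job_B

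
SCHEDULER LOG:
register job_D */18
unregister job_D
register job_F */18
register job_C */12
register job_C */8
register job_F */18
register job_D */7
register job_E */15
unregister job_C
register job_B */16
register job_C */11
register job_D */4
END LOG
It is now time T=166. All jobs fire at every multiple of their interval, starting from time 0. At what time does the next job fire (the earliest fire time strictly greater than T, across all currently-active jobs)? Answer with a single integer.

Op 1: register job_D */18 -> active={job_D:*/18}
Op 2: unregister job_D -> active={}
Op 3: register job_F */18 -> active={job_F:*/18}
Op 4: register job_C */12 -> active={job_C:*/12, job_F:*/18}
Op 5: register job_C */8 -> active={job_C:*/8, job_F:*/18}
Op 6: register job_F */18 -> active={job_C:*/8, job_F:*/18}
Op 7: register job_D */7 -> active={job_C:*/8, job_D:*/7, job_F:*/18}
Op 8: register job_E */15 -> active={job_C:*/8, job_D:*/7, job_E:*/15, job_F:*/18}
Op 9: unregister job_C -> active={job_D:*/7, job_E:*/15, job_F:*/18}
Op 10: register job_B */16 -> active={job_B:*/16, job_D:*/7, job_E:*/15, job_F:*/18}
Op 11: register job_C */11 -> active={job_B:*/16, job_C:*/11, job_D:*/7, job_E:*/15, job_F:*/18}
Op 12: register job_D */4 -> active={job_B:*/16, job_C:*/11, job_D:*/4, job_E:*/15, job_F:*/18}
  job_B: interval 16, next fire after T=166 is 176
  job_C: interval 11, next fire after T=166 is 176
  job_D: interval 4, next fire after T=166 is 168
  job_E: interval 15, next fire after T=166 is 180
  job_F: interval 18, next fire after T=166 is 180
Earliest fire time = 168 (job job_D)

Answer: 168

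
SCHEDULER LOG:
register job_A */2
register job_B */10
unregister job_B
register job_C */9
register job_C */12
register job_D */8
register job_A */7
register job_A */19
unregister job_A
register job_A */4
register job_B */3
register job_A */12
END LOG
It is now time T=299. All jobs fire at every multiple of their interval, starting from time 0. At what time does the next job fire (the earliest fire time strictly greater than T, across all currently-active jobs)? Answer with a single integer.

Answer: 300

Derivation:
Op 1: register job_A */2 -> active={job_A:*/2}
Op 2: register job_B */10 -> active={job_A:*/2, job_B:*/10}
Op 3: unregister job_B -> active={job_A:*/2}
Op 4: register job_C */9 -> active={job_A:*/2, job_C:*/9}
Op 5: register job_C */12 -> active={job_A:*/2, job_C:*/12}
Op 6: register job_D */8 -> active={job_A:*/2, job_C:*/12, job_D:*/8}
Op 7: register job_A */7 -> active={job_A:*/7, job_C:*/12, job_D:*/8}
Op 8: register job_A */19 -> active={job_A:*/19, job_C:*/12, job_D:*/8}
Op 9: unregister job_A -> active={job_C:*/12, job_D:*/8}
Op 10: register job_A */4 -> active={job_A:*/4, job_C:*/12, job_D:*/8}
Op 11: register job_B */3 -> active={job_A:*/4, job_B:*/3, job_C:*/12, job_D:*/8}
Op 12: register job_A */12 -> active={job_A:*/12, job_B:*/3, job_C:*/12, job_D:*/8}
  job_A: interval 12, next fire after T=299 is 300
  job_B: interval 3, next fire after T=299 is 300
  job_C: interval 12, next fire after T=299 is 300
  job_D: interval 8, next fire after T=299 is 304
Earliest fire time = 300 (job job_A)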